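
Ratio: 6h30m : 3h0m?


13:6 (2.17)

Duration 1: 390 minutes
Duration 2: 180 minutes
Ratio = 390:180
GCD = 30
Simplified = 13:6
As a decimal: 13/6 ≈ 2.17


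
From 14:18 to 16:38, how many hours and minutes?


2h 20m

End time in minutes: 16×60 + 38 = 998
Start time in minutes: 14×60 + 18 = 858
Difference = 998 - 858 = 140 minutes
= 2 hours 20 minutes


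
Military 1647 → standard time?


Hour: 16
16 - 12 = 4 → PM

4:47 PM


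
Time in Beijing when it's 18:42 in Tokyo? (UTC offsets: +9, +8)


17:42

Time difference = UTC+8 - UTC+9 = -1 hours
New hour = (18 -1) mod 24
= 17 mod 24 = 17
Minutes unchanged → 17:42


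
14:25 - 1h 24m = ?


13:01

Start: 865 minutes from midnight
Subtract: 84 minutes
Remaining: 865 - 84 = 781
Hours: 13, Minutes: 1


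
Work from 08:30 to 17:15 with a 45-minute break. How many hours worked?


8h 0m (480 minutes)

Total time = (17×60+15) - (8×60+30)
= 1035 - 510 = 525 min
Minus break: 525 - 45 = 480 min
= 8h 0m


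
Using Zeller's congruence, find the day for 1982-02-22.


Zeller's congruence:
q=22, m=14, k=81, j=19
h = (22 + ⌊13×15/5⌋ + 81 + ⌊81/4⌋ + ⌊19/4⌋ - 2×19) mod 7
= (22 + 39 + 81 + 20 + 4 - 38) mod 7
= 128 mod 7 = 2
h=2 → Monday

Monday


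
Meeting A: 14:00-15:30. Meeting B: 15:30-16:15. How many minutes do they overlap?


0 minutes

Meeting A: 840-930 (in minutes from midnight)
Meeting B: 930-975
Overlap start = max(840, 930) = 930
Overlap end = min(930, 975) = 930
Overlap = max(0, 930 - 930) = 0 min


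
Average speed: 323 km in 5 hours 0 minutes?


Distance: 323 km
Time: 5 hours
Speed = 323 / 5 = 64.6 km/h

64.6 km/h


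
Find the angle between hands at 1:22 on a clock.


Hour hand = 1×30 + 22×0.5 = 41.0°
Minute hand = 22×6 = 132°
Difference = |41.0 - 132| = 91.0°

91.0°


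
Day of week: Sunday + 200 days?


Thursday

Start: Sunday (index 6)
(6 + 200) mod 7
= 206 mod 7
= 3
Index 3 → Thursday


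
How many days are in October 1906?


31 days

Month: October (month 10)
October has 31 days


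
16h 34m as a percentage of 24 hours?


Total minutes: 16×60 + 34 = 994
Day = 24×60 = 1440 minutes
Fraction = 994/1440 ≈ 0.6903
As a percentage: 994/1440 × 100 ≈ 69.03%

0.6903 (69.03%)


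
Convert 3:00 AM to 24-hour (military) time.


Input: 3:00 AM
AM hour stays: 3

03:00


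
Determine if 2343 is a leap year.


Rules: divisible by 4 AND (not by 100 OR by 400)
2343 ÷ 4 = 585 remainder 3 → not divisible by 4
Not divisible by 4 → not a leap year

No


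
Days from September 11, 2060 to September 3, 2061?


357 days

From September 11, 2060 to September 3, 2061
Rest of September 2060: 30 - 11 = 19
Full months: October 31, November 30, December 31, January 31, February 2061 28, March 31, April 30, May 31, June 30, July 31, August 31
Days into September 2061: 3
Total = 19 + 31 + 30 + 31 + 31 + 28 + 31 + 30 + 31 + 30 + 31 + 31 + 3 = 357 days


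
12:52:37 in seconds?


Hours: 12 × 3600 = 43200
Minutes: 52 × 60 = 3120
Seconds: 37
Total = 43200 + 3120 + 37 = 46357

46357 seconds


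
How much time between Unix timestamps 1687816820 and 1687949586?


Difference = 1687949586 - 1687816820 = 132766 seconds
In hours: 132766 / 3600 ≈ 36.9
In days: 132766 / 86400 ≈ 1.54

132766 seconds (36.9 hours / 1.54 days)


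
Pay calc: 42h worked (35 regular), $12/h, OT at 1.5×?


$546.00

Regular: 35h × $12 = $420.00
Overtime: 42 - 35 = 7h
OT pay: 7h × $12 × 1.5 = $126.00
Total = $420.00 + $126.00 = $546.00


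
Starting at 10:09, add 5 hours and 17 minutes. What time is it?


Start: 609 minutes from midnight
Add: 317 minutes
Total: 926 minutes
Hours: 926 ÷ 60 = 15 remainder 26

15:26


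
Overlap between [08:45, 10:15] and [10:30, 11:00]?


Meeting A: 525-615 (in minutes from midnight)
Meeting B: 630-660
Overlap start = max(525, 630) = 630
Overlap end = min(615, 660) = 615
Overlap = max(0, 615 - 630) = 0 min

0 minutes


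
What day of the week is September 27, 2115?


Zeller's congruence:
q=27, m=9, k=15, j=21
h = (27 + ⌊13×10/5⌋ + 15 + ⌊15/4⌋ + ⌊21/4⌋ - 2×21) mod 7
= (27 + 26 + 15 + 3 + 5 - 42) mod 7
= 34 mod 7 = 6
h=6 → Friday

Friday


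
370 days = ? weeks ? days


Weeks: 370 ÷ 7 = 52 remainder 6

52 weeks 6 days


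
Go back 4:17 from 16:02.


Start: 962 minutes from midnight
Subtract: 257 minutes
Remaining: 962 - 257 = 705
Hours: 11, Minutes: 45

11:45


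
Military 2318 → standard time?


Hour: 23
23 - 12 = 11 → PM

11:18 PM


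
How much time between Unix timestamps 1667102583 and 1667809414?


Difference = 1667809414 - 1667102583 = 706831 seconds
In hours: 706831 / 3600 ≈ 196.3
In days: 706831 / 86400 ≈ 8.18

706831 seconds (196.3 hours / 8.18 days)


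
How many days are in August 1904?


Month: August (month 8)
August has 31 days

31 days


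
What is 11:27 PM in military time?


23:27

Input: 11:27 PM
PM: 11 + 12 = 23


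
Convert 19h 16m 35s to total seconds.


Hours: 19 × 3600 = 68400
Minutes: 16 × 60 = 960
Seconds: 35
Total = 68400 + 960 + 35 = 69395

69395 seconds


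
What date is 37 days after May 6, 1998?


June 12, 1998

Start: May 6, 1998
Add 37 days
May 6 → June 1: 31 - 6 + 1 = 26 days (37 - 26 = 11 left)
June 1 + 11 = June 12, 1998


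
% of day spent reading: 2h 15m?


Time: 135 minutes
Day: 1440 minutes
Percentage = (135/1440) × 100 ≈ 9.4%

9.4%


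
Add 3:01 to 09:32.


12:33

Start: 572 minutes from midnight
Add: 181 minutes
Total: 753 minutes
Hours: 753 ÷ 60 = 12 remainder 33


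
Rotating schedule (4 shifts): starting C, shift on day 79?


Shift A

Shifts: A, B, C, D
Start: C (index 2)
Day 79: (2 + 79 - 1) mod 4
= 80 mod 4
= 0
Index 0 → shift A


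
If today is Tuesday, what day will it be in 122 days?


Start: Tuesday (index 1)
(1 + 122) mod 7
= 123 mod 7
= 4
Index 4 → Friday

Friday


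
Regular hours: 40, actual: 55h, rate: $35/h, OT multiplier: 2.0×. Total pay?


$2450.00

Regular: 40h × $35 = $1400.00
Overtime: 55 - 40 = 15h
OT pay: 15h × $35 × 2.0 = $1050.00
Total = $1400.00 + $1050.00 = $2450.00


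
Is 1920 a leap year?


Rules: divisible by 4 AND (not by 100 OR by 400)
1920 ÷ 4 = 480 exactly → divisible by 4
1920 ÷ 100 = 19 remainder 20 → not divisible by 100
Divisible by 4 but not by 100 → leap year

Yes


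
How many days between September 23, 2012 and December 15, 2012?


83 days

From September 23, 2012 to December 15, 2012
Rest of September 2012: 30 - 23 = 7
Full months: October 31, November 30
Days into December 2012: 15
Total = 7 + 31 + 30 + 15 = 83 days


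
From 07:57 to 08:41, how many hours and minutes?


End time in minutes: 8×60 + 41 = 521
Start time in minutes: 7×60 + 57 = 477
Difference = 521 - 477 = 44 minutes
= 0 hours 44 minutes

0h 44m


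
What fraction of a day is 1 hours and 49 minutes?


Total minutes: 1×60 + 49 = 109
Day = 24×60 = 1440 minutes
Fraction = 109/1440 ≈ 0.0757
As a percentage: 109/1440 × 100 ≈ 7.57%

0.0757 (7.57%)


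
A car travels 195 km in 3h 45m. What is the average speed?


52.0 km/h

Distance: 195 km
Time: 3h 45m = 225 min = 225/60 = 15/4 hours
Speed = 195 ÷ (15/4) = 195 × 4 / 15 = 780/15 = 52.0 km/h


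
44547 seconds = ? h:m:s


12h 22m 27s

Hours: 44547 ÷ 3600 = 12 remainder 1347
Minutes: 1347 ÷ 60 = 22 remainder 27
Seconds: 27


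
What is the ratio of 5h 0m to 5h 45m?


Duration 1: 300 minutes
Duration 2: 345 minutes
Ratio = 300:345
GCD = 15
Simplified = 20:23
As a decimal: 20/23 ≈ 0.87

20:23 (0.87)


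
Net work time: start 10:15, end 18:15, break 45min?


7h 15m (435 minutes)

Total time = (18×60+15) - (10×60+15)
= 1095 - 615 = 480 min
Minus break: 480 - 45 = 435 min
= 7h 15m


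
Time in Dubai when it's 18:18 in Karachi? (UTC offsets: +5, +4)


Time difference = UTC+4 - UTC+5 = -1 hours
New hour = (18 -1) mod 24
= 17 mod 24 = 17
Minutes unchanged → 17:18

17:18


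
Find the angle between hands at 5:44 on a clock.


92.0°

Hour hand = 5×30 + 44×0.5 = 172.0°
Minute hand = 44×6 = 264°
Difference = |172.0 - 264| = 92.0°


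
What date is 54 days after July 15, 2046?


September 7, 2046

Start: July 15, 2046
Add 54 days
July 15 → August 1: 31 - 15 + 1 = 17 days (54 - 17 = 37 left)
August 1 → September 1: 31 - 1 + 1 = 31 days (37 - 31 = 6 left)
September 1 + 6 = September 7, 2046


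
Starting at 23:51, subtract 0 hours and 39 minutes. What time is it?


23:12

Start: 1431 minutes from midnight
Subtract: 39 minutes
Remaining: 1431 - 39 = 1392
Hours: 23, Minutes: 12


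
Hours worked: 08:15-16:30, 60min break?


Total time = (16×60+30) - (8×60+15)
= 990 - 495 = 495 min
Minus break: 495 - 60 = 435 min
= 7h 15m

7h 15m (435 minutes)


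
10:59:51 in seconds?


Hours: 10 × 3600 = 36000
Minutes: 59 × 60 = 3540
Seconds: 51
Total = 36000 + 3540 + 51 = 39591

39591 seconds


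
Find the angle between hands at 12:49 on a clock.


Hour hand (12 ≡ 0 on the dial): 0×30 + 49×0.5 = 24.5°
Minute hand = 49×6 = 294°
Difference = |24.5 - 294| = 269.5°
Since > 180°: 360 - 269.5 = 90.5°

90.5°


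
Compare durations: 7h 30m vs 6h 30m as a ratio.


15:13 (1.15)

Duration 1: 450 minutes
Duration 2: 390 minutes
Ratio = 450:390
GCD = 30
Simplified = 15:13
As a decimal: 15/13 ≈ 1.15


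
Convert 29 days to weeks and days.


Weeks: 29 ÷ 7 = 4 remainder 1

4 weeks 1 days


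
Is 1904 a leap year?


Rules: divisible by 4 AND (not by 100 OR by 400)
1904 ÷ 4 = 476 exactly → divisible by 4
1904 ÷ 100 = 19 remainder 4 → not divisible by 100
Divisible by 4 but not by 100 → leap year

Yes


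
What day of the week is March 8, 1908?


Sunday

Zeller's congruence:
q=8, m=3, k=8, j=19
h = (8 + ⌊13×4/5⌋ + 8 + ⌊8/4⌋ + ⌊19/4⌋ - 2×19) mod 7
= (8 + 10 + 8 + 2 + 4 - 38) mod 7
= -6 mod 7 = 1
h=1 → Sunday


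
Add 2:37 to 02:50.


05:27

Start: 170 minutes from midnight
Add: 157 minutes
Total: 327 minutes
Hours: 327 ÷ 60 = 5 remainder 27


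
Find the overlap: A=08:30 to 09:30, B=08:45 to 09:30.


Meeting A: 510-570 (in minutes from midnight)
Meeting B: 525-570
Overlap start = max(510, 525) = 525
Overlap end = min(570, 570) = 570
Overlap = max(0, 570 - 525) = 45 min

45 minutes


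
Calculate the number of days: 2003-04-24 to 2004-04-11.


From April 24, 2003 to April 11, 2004
Rest of April 2003: 30 - 24 = 6
Full months: May 31, June 30, July 31, August 31, September 30, October 31, November 30, December 31, January 31, February 2004 29, March 31
Days into April 2004: 11
Total = 6 + 31 + 30 + 31 + 31 + 30 + 31 + 30 + 31 + 31 + 29 + 31 + 11 = 353 days

353 days


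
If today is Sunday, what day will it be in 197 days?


Monday

Start: Sunday (index 6)
(6 + 197) mod 7
= 203 mod 7
= 0
Index 0 → Monday


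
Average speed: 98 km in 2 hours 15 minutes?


43.6 km/h

Distance: 98 km
Time: 2h 15m = 135 min = 135/60 = 9/4 hours
Speed = 98 ÷ (9/4) = 98 × 4 / 9 = 392/9 ≈ 43.6 km/h


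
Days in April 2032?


30 days

Month: April (month 4)
April has 30 days


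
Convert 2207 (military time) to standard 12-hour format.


10:07 PM

Hour: 22
22 - 12 = 10 → PM


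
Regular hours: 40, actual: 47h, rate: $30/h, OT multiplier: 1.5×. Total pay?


Regular: 40h × $30 = $1200.00
Overtime: 47 - 40 = 7h
OT pay: 7h × $30 × 1.5 = $315.00
Total = $1200.00 + $315.00 = $1515.00

$1515.00


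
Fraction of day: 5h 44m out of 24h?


Total minutes: 5×60 + 44 = 344
Day = 24×60 = 1440 minutes
Fraction = 344/1440 ≈ 0.2389
As a percentage: 344/1440 × 100 ≈ 23.89%

0.2389 (23.89%)


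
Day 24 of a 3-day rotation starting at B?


Shifts: A, B, C
Start: B (index 1)
Day 24: (1 + 24 - 1) mod 3
= 24 mod 3
= 0
Index 0 → shift A

Shift A


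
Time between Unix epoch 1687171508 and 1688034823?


863315 seconds (239.8 hours / 9.99 days)

Difference = 1688034823 - 1687171508 = 863315 seconds
In hours: 863315 / 3600 ≈ 239.8
In days: 863315 / 86400 ≈ 9.99


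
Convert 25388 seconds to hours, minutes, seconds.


7h 3m 8s

Hours: 25388 ÷ 3600 = 7 remainder 188
Minutes: 188 ÷ 60 = 3 remainder 8
Seconds: 8


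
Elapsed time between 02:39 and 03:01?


0h 22m

End time in minutes: 3×60 + 1 = 181
Start time in minutes: 2×60 + 39 = 159
Difference = 181 - 159 = 22 minutes
= 0 hours 22 minutes


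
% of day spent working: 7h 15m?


30.2%

Time: 435 minutes
Day: 1440 minutes
Percentage = (435/1440) × 100 ≈ 30.2%


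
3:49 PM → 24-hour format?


Input: 3:49 PM
PM: 3 + 12 = 15

15:49


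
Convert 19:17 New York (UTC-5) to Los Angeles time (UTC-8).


16:17

Time difference = UTC-8 - UTC-5 = -3 hours
New hour = (19 -3) mod 24
= 16 mod 24 = 16
Minutes unchanged → 16:17


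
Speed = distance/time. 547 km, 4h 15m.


Distance: 547 km
Time: 4h 15m = 255 min = 255/60 = 17/4 hours
Speed = 547 ÷ (17/4) = 547 × 4 / 17 = 2188/17 ≈ 128.7 km/h

128.7 km/h


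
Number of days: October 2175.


31 days

Month: October (month 10)
October has 31 days


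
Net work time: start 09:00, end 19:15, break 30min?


Total time = (19×60+15) - (9×60+0)
= 1155 - 540 = 615 min
Minus break: 615 - 30 = 585 min
= 9h 45m

9h 45m (585 minutes)


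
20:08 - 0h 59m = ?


19:09

Start: 1208 minutes from midnight
Subtract: 59 minutes
Remaining: 1208 - 59 = 1149
Hours: 19, Minutes: 9


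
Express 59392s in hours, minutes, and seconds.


16h 29m 52s

Hours: 59392 ÷ 3600 = 16 remainder 1792
Minutes: 1792 ÷ 60 = 29 remainder 52
Seconds: 52


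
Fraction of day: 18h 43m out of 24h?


0.7799 (77.99%)

Total minutes: 18×60 + 43 = 1123
Day = 24×60 = 1440 minutes
Fraction = 1123/1440 ≈ 0.7799
As a percentage: 1123/1440 × 100 ≈ 77.99%


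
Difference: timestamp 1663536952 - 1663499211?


Difference = 1663536952 - 1663499211 = 37741 seconds
In hours: 37741 / 3600 ≈ 10.5
In days: 37741 / 86400 ≈ 0.44

37741 seconds (10.5 hours / 0.44 days)


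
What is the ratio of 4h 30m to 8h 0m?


Duration 1: 270 minutes
Duration 2: 480 minutes
Ratio = 270:480
GCD = 30
Simplified = 9:16
As a decimal: 9/16 ≈ 0.56

9:16 (0.56)


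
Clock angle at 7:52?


76.0°

Hour hand = 7×30 + 52×0.5 = 236.0°
Minute hand = 52×6 = 312°
Difference = |236.0 - 312| = 76.0°


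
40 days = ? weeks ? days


Weeks: 40 ÷ 7 = 5 remainder 5

5 weeks 5 days


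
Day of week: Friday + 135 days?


Sunday

Start: Friday (index 4)
(4 + 135) mod 7
= 139 mod 7
= 6
Index 6 → Sunday


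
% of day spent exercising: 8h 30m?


35.4%

Time: 510 minutes
Day: 1440 minutes
Percentage = (510/1440) × 100 ≈ 35.4%


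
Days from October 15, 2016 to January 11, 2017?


88 days

From October 15, 2016 to January 11, 2017
Rest of October 2016: 31 - 15 = 16
Full months: November 30, December 31
Days into January 2017: 11
Total = 16 + 30 + 31 + 11 = 88 days


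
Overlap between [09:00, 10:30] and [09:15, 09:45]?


30 minutes

Meeting A: 540-630 (in minutes from midnight)
Meeting B: 555-585
Overlap start = max(540, 555) = 555
Overlap end = min(630, 585) = 585
Overlap = max(0, 585 - 555) = 30 min


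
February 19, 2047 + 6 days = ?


Start: February 19, 2047
Add 6 days
February 19 + 6 = February 25, 2047

February 25, 2047


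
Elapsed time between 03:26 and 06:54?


End time in minutes: 6×60 + 54 = 414
Start time in minutes: 3×60 + 26 = 206
Difference = 414 - 206 = 208 minutes
= 3 hours 28 minutes

3h 28m


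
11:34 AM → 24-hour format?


11:34

Input: 11:34 AM
AM hour stays: 11


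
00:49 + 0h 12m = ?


Start: 49 minutes from midnight
Add: 12 minutes
Total: 61 minutes
Hours: 61 ÷ 60 = 1 remainder 1

01:01


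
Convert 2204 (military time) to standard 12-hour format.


10:04 PM

Hour: 22
22 - 12 = 10 → PM


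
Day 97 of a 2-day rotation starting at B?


Shifts: A, B
Start: B (index 1)
Day 97: (1 + 97 - 1) mod 2
= 97 mod 2
= 1
Index 1 → shift B

Shift B


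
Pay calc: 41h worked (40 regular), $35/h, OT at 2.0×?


Regular: 40h × $35 = $1400.00
Overtime: 41 - 40 = 1h
OT pay: 1h × $35 × 2.0 = $70.00
Total = $1400.00 + $70.00 = $1470.00

$1470.00


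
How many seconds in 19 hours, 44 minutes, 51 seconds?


71091 seconds

Hours: 19 × 3600 = 68400
Minutes: 44 × 60 = 2640
Seconds: 51
Total = 68400 + 2640 + 51 = 71091


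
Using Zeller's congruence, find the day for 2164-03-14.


Zeller's congruence:
q=14, m=3, k=64, j=21
h = (14 + ⌊13×4/5⌋ + 64 + ⌊64/4⌋ + ⌊21/4⌋ - 2×21) mod 7
= (14 + 10 + 64 + 16 + 5 - 42) mod 7
= 67 mod 7 = 4
h=4 → Wednesday

Wednesday


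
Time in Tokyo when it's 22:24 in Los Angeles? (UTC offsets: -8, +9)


Time difference = UTC+9 - UTC-8 = +17 hours
New hour = (22 + 17) mod 24
= 39 mod 24 = 15
Minutes unchanged → 15:24; 39 ≥ 24 → next day

15:24 (next day)


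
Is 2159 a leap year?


No

Rules: divisible by 4 AND (not by 100 OR by 400)
2159 ÷ 4 = 539 remainder 3 → not divisible by 4
Not divisible by 4 → not a leap year


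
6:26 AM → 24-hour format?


06:26

Input: 6:26 AM
AM hour stays: 6


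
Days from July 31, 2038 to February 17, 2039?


From July 31, 2038 to February 17, 2039
Rest of July 2038: 31 - 31 = 0
Full months: August 31, September 30, October 31, November 30, December 31, January 31
Days into February 2039: 17
Total = 0 + 31 + 30 + 31 + 30 + 31 + 31 + 17 = 201 days

201 days


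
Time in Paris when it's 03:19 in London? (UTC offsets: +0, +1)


Time difference = UTC+1 - UTC+0 = +1 hours
New hour = (3 + 1) mod 24
= 4 mod 24 = 4
Minutes unchanged → 04:19

04:19


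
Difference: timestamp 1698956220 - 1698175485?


780735 seconds (216.9 hours / 9.04 days)

Difference = 1698956220 - 1698175485 = 780735 seconds
In hours: 780735 / 3600 ≈ 216.9
In days: 780735 / 86400 ≈ 9.04


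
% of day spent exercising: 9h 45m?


Time: 585 minutes
Day: 1440 minutes
Percentage = (585/1440) × 100 ≈ 40.6%

40.6%


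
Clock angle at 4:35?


Hour hand = 4×30 + 35×0.5 = 137.5°
Minute hand = 35×6 = 210°
Difference = |137.5 - 210| = 72.5°

72.5°


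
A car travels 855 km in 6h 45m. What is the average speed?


Distance: 855 km
Time: 6h 45m = 405 min = 405/60 = 27/4 hours
Speed = 855 ÷ (27/4) = 855 × 4 / 27 = 3420/27 ≈ 126.7 km/h

126.7 km/h


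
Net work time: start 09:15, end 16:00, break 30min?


Total time = (16×60+0) - (9×60+15)
= 960 - 555 = 405 min
Minus break: 405 - 30 = 375 min
= 6h 15m

6h 15m (375 minutes)


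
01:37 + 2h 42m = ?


04:19

Start: 97 minutes from midnight
Add: 162 minutes
Total: 259 minutes
Hours: 259 ÷ 60 = 4 remainder 19


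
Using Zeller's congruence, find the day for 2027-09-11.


Zeller's congruence:
q=11, m=9, k=27, j=20
h = (11 + ⌊13×10/5⌋ + 27 + ⌊27/4⌋ + ⌊20/4⌋ - 2×20) mod 7
= (11 + 26 + 27 + 6 + 5 - 40) mod 7
= 35 mod 7 = 0
h=0 → Saturday

Saturday


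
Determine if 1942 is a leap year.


Rules: divisible by 4 AND (not by 100 OR by 400)
1942 ÷ 4 = 485 remainder 2 → not divisible by 4
Not divisible by 4 → not a leap year

No


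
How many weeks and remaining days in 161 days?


23 weeks 0 days

Weeks: 161 ÷ 7 = 23 remainder 0


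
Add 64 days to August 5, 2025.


Start: August 5, 2025
Add 64 days
August 5 → September 1: 31 - 5 + 1 = 27 days (64 - 27 = 37 left)
September 1 → October 1: 30 - 1 + 1 = 30 days (37 - 30 = 7 left)
October 1 + 7 = October 8, 2025

October 8, 2025


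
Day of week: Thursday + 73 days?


Start: Thursday (index 3)
(3 + 73) mod 7
= 76 mod 7
= 6
Index 6 → Sunday

Sunday


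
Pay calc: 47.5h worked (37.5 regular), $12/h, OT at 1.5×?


Regular: 37.5h × $12 = $450.00
Overtime: 47.5 - 37.5 = 10.0h
OT pay: 10.0h × $12 × 1.5 = $180.00
Total = $450.00 + $180.00 = $630.00

$630.00


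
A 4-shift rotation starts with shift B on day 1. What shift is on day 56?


Shifts: A, B, C, D
Start: B (index 1)
Day 56: (1 + 56 - 1) mod 4
= 56 mod 4
= 0
Index 0 → shift A

Shift A


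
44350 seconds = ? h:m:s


Hours: 44350 ÷ 3600 = 12 remainder 1150
Minutes: 1150 ÷ 60 = 19 remainder 10
Seconds: 10

12h 19m 10s


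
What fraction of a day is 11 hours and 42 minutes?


0.4875 (48.75%)

Total minutes: 11×60 + 42 = 702
Day = 24×60 = 1440 minutes
Fraction = 702/1440 = 0.4875
As a percentage: 702/1440 × 100 = 48.75%


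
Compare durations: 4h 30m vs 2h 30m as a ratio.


9:5 (1.80)

Duration 1: 270 minutes
Duration 2: 150 minutes
Ratio = 270:150
GCD = 30
Simplified = 9:5
As a decimal: 9/5 = 1.80


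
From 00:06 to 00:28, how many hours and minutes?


0h 22m

End time in minutes: 0×60 + 28 = 28
Start time in minutes: 0×60 + 6 = 6
Difference = 28 - 6 = 22 minutes
= 0 hours 22 minutes


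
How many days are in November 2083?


30 days

Month: November (month 11)
November has 30 days


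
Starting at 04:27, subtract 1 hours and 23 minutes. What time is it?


03:04

Start: 267 minutes from midnight
Subtract: 83 minutes
Remaining: 267 - 83 = 184
Hours: 3, Minutes: 4


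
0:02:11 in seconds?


Hours: 0 × 3600 = 0
Minutes: 2 × 60 = 120
Seconds: 11
Total = 0 + 120 + 11 = 131

131 seconds


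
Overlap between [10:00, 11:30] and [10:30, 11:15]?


Meeting A: 600-690 (in minutes from midnight)
Meeting B: 630-675
Overlap start = max(600, 630) = 630
Overlap end = min(690, 675) = 675
Overlap = max(0, 675 - 630) = 45 min

45 minutes


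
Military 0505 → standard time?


5:05 AM

Hour: 5
5 < 12 → AM


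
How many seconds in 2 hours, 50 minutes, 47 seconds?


Hours: 2 × 3600 = 7200
Minutes: 50 × 60 = 3000
Seconds: 47
Total = 7200 + 3000 + 47 = 10247

10247 seconds


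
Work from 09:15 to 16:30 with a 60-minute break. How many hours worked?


6h 15m (375 minutes)

Total time = (16×60+30) - (9×60+15)
= 990 - 555 = 435 min
Minus break: 435 - 60 = 375 min
= 6h 15m


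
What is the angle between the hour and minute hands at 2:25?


77.5°

Hour hand = 2×30 + 25×0.5 = 72.5°
Minute hand = 25×6 = 150°
Difference = |72.5 - 150| = 77.5°


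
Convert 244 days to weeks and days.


34 weeks 6 days

Weeks: 244 ÷ 7 = 34 remainder 6


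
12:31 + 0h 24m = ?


12:55

Start: 751 minutes from midnight
Add: 24 minutes
Total: 775 minutes
Hours: 775 ÷ 60 = 12 remainder 55


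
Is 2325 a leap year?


No

Rules: divisible by 4 AND (not by 100 OR by 400)
2325 ÷ 4 = 581 remainder 1 → not divisible by 4
Not divisible by 4 → not a leap year


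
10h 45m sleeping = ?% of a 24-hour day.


44.8%

Time: 645 minutes
Day: 1440 minutes
Percentage = (645/1440) × 100 ≈ 44.8%


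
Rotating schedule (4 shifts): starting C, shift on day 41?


Shift C

Shifts: A, B, C, D
Start: C (index 2)
Day 41: (2 + 41 - 1) mod 4
= 42 mod 4
= 2
Index 2 → shift C


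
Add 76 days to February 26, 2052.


May 12, 2052

Start: February 26, 2052
Add 76 days
February 26 → March 1: 29 - 26 + 1 = 4 days (76 - 4 = 72 left)
March 1 → April 1: 31 - 1 + 1 = 31 days (72 - 31 = 41 left)
April 1 → May 1: 30 - 1 + 1 = 30 days (41 - 30 = 11 left)
May 1 + 11 = May 12, 2052


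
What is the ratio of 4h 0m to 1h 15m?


16:5 (3.20)

Duration 1: 240 minutes
Duration 2: 75 minutes
Ratio = 240:75
GCD = 15
Simplified = 16:5
As a decimal: 16/5 = 3.20


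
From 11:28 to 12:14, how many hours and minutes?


0h 46m

End time in minutes: 12×60 + 14 = 734
Start time in minutes: 11×60 + 28 = 688
Difference = 734 - 688 = 46 minutes
= 0 hours 46 minutes


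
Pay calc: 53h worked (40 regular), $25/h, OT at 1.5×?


$1487.50

Regular: 40h × $25 = $1000.00
Overtime: 53 - 40 = 13h
OT pay: 13h × $25 × 1.5 = $487.50
Total = $1000.00 + $487.50 = $1487.50


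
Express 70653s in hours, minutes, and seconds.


Hours: 70653 ÷ 3600 = 19 remainder 2253
Minutes: 2253 ÷ 60 = 37 remainder 33
Seconds: 33

19h 37m 33s


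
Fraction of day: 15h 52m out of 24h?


Total minutes: 15×60 + 52 = 952
Day = 24×60 = 1440 minutes
Fraction = 952/1440 ≈ 0.6611
As a percentage: 952/1440 × 100 ≈ 66.11%

0.6611 (66.11%)


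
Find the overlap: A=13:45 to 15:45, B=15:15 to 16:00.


Meeting A: 825-945 (in minutes from midnight)
Meeting B: 915-960
Overlap start = max(825, 915) = 915
Overlap end = min(945, 960) = 945
Overlap = max(0, 945 - 915) = 30 min

30 minutes


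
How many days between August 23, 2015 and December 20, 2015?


119 days

From August 23, 2015 to December 20, 2015
Rest of August 2015: 31 - 23 = 8
Full months: September 30, October 31, November 30
Days into December 2015: 20
Total = 8 + 30 + 31 + 30 + 20 = 119 days


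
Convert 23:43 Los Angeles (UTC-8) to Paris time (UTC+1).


08:43 (next day)

Time difference = UTC+1 - UTC-8 = +9 hours
New hour = (23 + 9) mod 24
= 32 mod 24 = 8
Minutes unchanged → 08:43; 32 ≥ 24 → next day


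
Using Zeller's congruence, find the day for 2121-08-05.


Tuesday

Zeller's congruence:
q=5, m=8, k=21, j=21
h = (5 + ⌊13×9/5⌋ + 21 + ⌊21/4⌋ + ⌊21/4⌋ - 2×21) mod 7
= (5 + 23 + 21 + 5 + 5 - 42) mod 7
= 17 mod 7 = 3
h=3 → Tuesday


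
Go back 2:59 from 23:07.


20:08

Start: 1387 minutes from midnight
Subtract: 179 minutes
Remaining: 1387 - 179 = 1208
Hours: 20, Minutes: 8


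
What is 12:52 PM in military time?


12:52

Input: 12:52 PM
12 PM → 12 (noon)


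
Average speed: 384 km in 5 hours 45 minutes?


66.8 km/h

Distance: 384 km
Time: 5h 45m = 345 min = 345/60 = 23/4 hours
Speed = 384 ÷ (23/4) = 384 × 4 / 23 = 1536/23 ≈ 66.8 km/h


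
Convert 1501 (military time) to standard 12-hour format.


3:01 PM

Hour: 15
15 - 12 = 3 → PM


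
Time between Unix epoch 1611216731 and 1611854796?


Difference = 1611854796 - 1611216731 = 638065 seconds
In hours: 638065 / 3600 ≈ 177.2
In days: 638065 / 86400 ≈ 7.39

638065 seconds (177.2 hours / 7.39 days)


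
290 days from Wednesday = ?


Saturday

Start: Wednesday (index 2)
(2 + 290) mod 7
= 292 mod 7
= 5
Index 5 → Saturday


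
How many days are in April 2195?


Month: April (month 4)
April has 30 days

30 days


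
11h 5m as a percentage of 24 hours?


Total minutes: 11×60 + 5 = 665
Day = 24×60 = 1440 minutes
Fraction = 665/1440 ≈ 0.4618
As a percentage: 665/1440 × 100 ≈ 46.18%

0.4618 (46.18%)


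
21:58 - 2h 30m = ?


19:28

Start: 1318 minutes from midnight
Subtract: 150 minutes
Remaining: 1318 - 150 = 1168
Hours: 19, Minutes: 28


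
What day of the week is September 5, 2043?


Zeller's congruence:
q=5, m=9, k=43, j=20
h = (5 + ⌊13×10/5⌋ + 43 + ⌊43/4⌋ + ⌊20/4⌋ - 2×20) mod 7
= (5 + 26 + 43 + 10 + 5 - 40) mod 7
= 49 mod 7 = 0
h=0 → Saturday

Saturday


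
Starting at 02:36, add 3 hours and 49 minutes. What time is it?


06:25

Start: 156 minutes from midnight
Add: 229 minutes
Total: 385 minutes
Hours: 385 ÷ 60 = 6 remainder 25


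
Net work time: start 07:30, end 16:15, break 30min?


8h 15m (495 minutes)

Total time = (16×60+15) - (7×60+30)
= 975 - 450 = 525 min
Minus break: 525 - 30 = 495 min
= 8h 15m


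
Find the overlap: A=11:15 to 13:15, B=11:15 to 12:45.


90 minutes

Meeting A: 675-795 (in minutes from midnight)
Meeting B: 675-765
Overlap start = max(675, 675) = 675
Overlap end = min(795, 765) = 765
Overlap = max(0, 765 - 675) = 90 min


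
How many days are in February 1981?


Month: February (month 2)
February: 28 or 29 (leap year)
1981 leap year? No

28 days


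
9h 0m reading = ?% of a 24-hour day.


Time: 540 minutes
Day: 1440 minutes
Percentage = (540/1440) × 100 = 37.5%

37.5%


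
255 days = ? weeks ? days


36 weeks 3 days

Weeks: 255 ÷ 7 = 36 remainder 3


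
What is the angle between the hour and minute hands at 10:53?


Hour hand = 10×30 + 53×0.5 = 326.5°
Minute hand = 53×6 = 318°
Difference = |326.5 - 318| = 8.5°

8.5°


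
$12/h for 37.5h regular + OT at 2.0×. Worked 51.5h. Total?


$786.00

Regular: 37.5h × $12 = $450.00
Overtime: 51.5 - 37.5 = 14.0h
OT pay: 14.0h × $12 × 2.0 = $336.00
Total = $450.00 + $336.00 = $786.00


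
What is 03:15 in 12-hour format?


Hour: 3
3 < 12 → AM

3:15 AM


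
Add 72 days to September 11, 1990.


November 22, 1990

Start: September 11, 1990
Add 72 days
September 11 → October 1: 30 - 11 + 1 = 20 days (72 - 20 = 52 left)
October 1 → November 1: 31 - 1 + 1 = 31 days (52 - 31 = 21 left)
November 1 + 21 = November 22, 1990


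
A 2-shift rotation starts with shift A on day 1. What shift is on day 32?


Shift B

Shifts: A, B
Start: A (index 0)
Day 32: (0 + 32 - 1) mod 2
= 31 mod 2
= 1
Index 1 → shift B


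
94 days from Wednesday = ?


Saturday

Start: Wednesday (index 2)
(2 + 94) mod 7
= 96 mod 7
= 5
Index 5 → Saturday


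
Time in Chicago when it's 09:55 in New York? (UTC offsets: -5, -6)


Time difference = UTC-6 - UTC-5 = -1 hours
New hour = (9 -1) mod 24
= 8 mod 24 = 8
Minutes unchanged → 08:55

08:55


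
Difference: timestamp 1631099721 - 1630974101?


125620 seconds (34.9 hours / 1.45 days)

Difference = 1631099721 - 1630974101 = 125620 seconds
In hours: 125620 / 3600 ≈ 34.9
In days: 125620 / 86400 ≈ 1.45


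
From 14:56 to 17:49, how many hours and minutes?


End time in minutes: 17×60 + 49 = 1069
Start time in minutes: 14×60 + 56 = 896
Difference = 1069 - 896 = 173 minutes
= 2 hours 53 minutes

2h 53m


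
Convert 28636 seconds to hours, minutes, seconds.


7h 57m 16s

Hours: 28636 ÷ 3600 = 7 remainder 3436
Minutes: 3436 ÷ 60 = 57 remainder 16
Seconds: 16


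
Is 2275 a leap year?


No

Rules: divisible by 4 AND (not by 100 OR by 400)
2275 ÷ 4 = 568 remainder 3 → not divisible by 4
Not divisible by 4 → not a leap year


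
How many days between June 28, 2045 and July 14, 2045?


16 days

From June 28, 2045 to July 14, 2045
Rest of June 2045: 30 - 28 = 2
Days into July 2045: 14
Total = 2 + 14 = 16 days


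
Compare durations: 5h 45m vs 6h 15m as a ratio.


Duration 1: 345 minutes
Duration 2: 375 minutes
Ratio = 345:375
GCD = 15
Simplified = 23:25
As a decimal: 23/25 = 0.92

23:25 (0.92)


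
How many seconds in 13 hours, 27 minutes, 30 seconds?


Hours: 13 × 3600 = 46800
Minutes: 27 × 60 = 1620
Seconds: 30
Total = 46800 + 1620 + 30 = 48450

48450 seconds


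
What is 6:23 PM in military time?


Input: 6:23 PM
PM: 6 + 12 = 18

18:23


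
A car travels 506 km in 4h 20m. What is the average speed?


116.8 km/h

Distance: 506 km
Time: 4h 20m = 260 min = 260/60 = 13/3 hours
Speed = 506 ÷ (13/3) = 506 × 3 / 13 = 1518/13 ≈ 116.8 km/h


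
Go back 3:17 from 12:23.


Start: 743 minutes from midnight
Subtract: 197 minutes
Remaining: 743 - 197 = 546
Hours: 9, Minutes: 6

09:06


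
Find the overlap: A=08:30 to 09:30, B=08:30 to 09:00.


30 minutes

Meeting A: 510-570 (in minutes from midnight)
Meeting B: 510-540
Overlap start = max(510, 510) = 510
Overlap end = min(570, 540) = 540
Overlap = max(0, 540 - 510) = 30 min


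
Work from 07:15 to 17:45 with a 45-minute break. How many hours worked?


Total time = (17×60+45) - (7×60+15)
= 1065 - 435 = 630 min
Minus break: 630 - 45 = 585 min
= 9h 45m

9h 45m (585 minutes)


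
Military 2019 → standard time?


8:19 PM

Hour: 20
20 - 12 = 8 → PM


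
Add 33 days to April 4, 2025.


Start: April 4, 2025
Add 33 days
April 4 → May 1: 30 - 4 + 1 = 27 days (33 - 27 = 6 left)
May 1 + 6 = May 7, 2025

May 7, 2025


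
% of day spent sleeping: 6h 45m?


Time: 405 minutes
Day: 1440 minutes
Percentage = (405/1440) × 100 ≈ 28.1%

28.1%


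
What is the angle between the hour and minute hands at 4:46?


133.0°

Hour hand = 4×30 + 46×0.5 = 143.0°
Minute hand = 46×6 = 276°
Difference = |143.0 - 276| = 133.0°


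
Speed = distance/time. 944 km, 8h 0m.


118.0 km/h

Distance: 944 km
Time: 8 hours
Speed = 944 / 8 = 118.0 km/h


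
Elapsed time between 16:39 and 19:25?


2h 46m

End time in minutes: 19×60 + 25 = 1165
Start time in minutes: 16×60 + 39 = 999
Difference = 1165 - 999 = 166 minutes
= 2 hours 46 minutes


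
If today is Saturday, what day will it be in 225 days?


Sunday

Start: Saturday (index 5)
(5 + 225) mod 7
= 230 mod 7
= 6
Index 6 → Sunday


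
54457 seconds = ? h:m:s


15h 7m 37s

Hours: 54457 ÷ 3600 = 15 remainder 457
Minutes: 457 ÷ 60 = 7 remainder 37
Seconds: 37


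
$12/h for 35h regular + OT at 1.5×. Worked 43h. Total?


Regular: 35h × $12 = $420.00
Overtime: 43 - 35 = 8h
OT pay: 8h × $12 × 1.5 = $144.00
Total = $420.00 + $144.00 = $564.00

$564.00


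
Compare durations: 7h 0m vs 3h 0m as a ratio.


7:3 (2.33)

Duration 1: 420 minutes
Duration 2: 180 minutes
Ratio = 420:180
GCD = 60
Simplified = 7:3
As a decimal: 7/3 ≈ 2.33


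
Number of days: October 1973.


Month: October (month 10)
October has 31 days

31 days


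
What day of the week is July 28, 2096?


Saturday

Zeller's congruence:
q=28, m=7, k=96, j=20
h = (28 + ⌊13×8/5⌋ + 96 + ⌊96/4⌋ + ⌊20/4⌋ - 2×20) mod 7
= (28 + 20 + 96 + 24 + 5 - 40) mod 7
= 133 mod 7 = 0
h=0 → Saturday


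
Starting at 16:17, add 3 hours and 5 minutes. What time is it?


19:22

Start: 977 minutes from midnight
Add: 185 minutes
Total: 1162 minutes
Hours: 1162 ÷ 60 = 19 remainder 22


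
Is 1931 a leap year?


Rules: divisible by 4 AND (not by 100 OR by 400)
1931 ÷ 4 = 482 remainder 3 → not divisible by 4
Not divisible by 4 → not a leap year

No


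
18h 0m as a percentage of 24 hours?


0.7500 (75.00%)

Total minutes: 18×60 + 0 = 1080
Day = 24×60 = 1440 minutes
Fraction = 1080/1440 = 0.7500
As a percentage: 1080/1440 × 100 = 75.00%


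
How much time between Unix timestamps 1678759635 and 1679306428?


546793 seconds (151.9 hours / 6.33 days)

Difference = 1679306428 - 1678759635 = 546793 seconds
In hours: 546793 / 3600 ≈ 151.9
In days: 546793 / 86400 ≈ 6.33


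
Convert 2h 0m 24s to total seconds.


Hours: 2 × 3600 = 7200
Minutes: 0 × 60 = 0
Seconds: 24
Total = 7200 + 0 + 24 = 7224

7224 seconds


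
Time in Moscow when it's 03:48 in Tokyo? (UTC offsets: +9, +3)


21:48 (previous day)

Time difference = UTC+3 - UTC+9 = -6 hours
New hour = (3 -6) mod 24
= -3 mod 24 = 21
Minutes unchanged → 21:48; -3 < 0 → previous day


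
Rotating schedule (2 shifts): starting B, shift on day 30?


Shifts: A, B
Start: B (index 1)
Day 30: (1 + 30 - 1) mod 2
= 30 mod 2
= 0
Index 0 → shift A

Shift A


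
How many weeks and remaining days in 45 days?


Weeks: 45 ÷ 7 = 6 remainder 3

6 weeks 3 days


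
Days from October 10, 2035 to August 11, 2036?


306 days

From October 10, 2035 to August 11, 2036
Rest of October 2035: 31 - 10 = 21
Full months: November 30, December 31, January 31, February 2036 29, March 31, April 30, May 31, June 30, July 31
Days into August 2036: 11
Total = 21 + 30 + 31 + 31 + 29 + 31 + 30 + 31 + 30 + 31 + 11 = 306 days


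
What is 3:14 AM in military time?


Input: 3:14 AM
AM hour stays: 3

03:14


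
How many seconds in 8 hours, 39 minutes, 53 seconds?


Hours: 8 × 3600 = 28800
Minutes: 39 × 60 = 2340
Seconds: 53
Total = 28800 + 2340 + 53 = 31193

31193 seconds


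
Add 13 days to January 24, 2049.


Start: January 24, 2049
Add 13 days
January 24 → February 1: 31 - 24 + 1 = 8 days (13 - 8 = 5 left)
February 1 + 5 = February 6, 2049

February 6, 2049


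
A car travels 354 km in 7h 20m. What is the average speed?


Distance: 354 km
Time: 7h 20m = 440 min = 440/60 = 22/3 hours
Speed = 354 ÷ (22/3) = 354 × 3 / 22 = 1062/22 ≈ 48.3 km/h

48.3 km/h


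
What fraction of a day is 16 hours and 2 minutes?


0.6681 (66.81%)

Total minutes: 16×60 + 2 = 962
Day = 24×60 = 1440 minutes
Fraction = 962/1440 ≈ 0.6681
As a percentage: 962/1440 × 100 ≈ 66.81%


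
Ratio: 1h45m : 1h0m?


7:4 (1.75)

Duration 1: 105 minutes
Duration 2: 60 minutes
Ratio = 105:60
GCD = 15
Simplified = 7:4
As a decimal: 7/4 = 1.75


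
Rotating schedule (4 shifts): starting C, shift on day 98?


Shifts: A, B, C, D
Start: C (index 2)
Day 98: (2 + 98 - 1) mod 4
= 99 mod 4
= 3
Index 3 → shift D

Shift D


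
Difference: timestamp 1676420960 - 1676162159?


258801 seconds (71.9 hours / 3.00 days)

Difference = 1676420960 - 1676162159 = 258801 seconds
In hours: 258801 / 3600 ≈ 71.9
In days: 258801 / 86400 ≈ 3.00


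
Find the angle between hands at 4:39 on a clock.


94.5°

Hour hand = 4×30 + 39×0.5 = 139.5°
Minute hand = 39×6 = 234°
Difference = |139.5 - 234| = 94.5°


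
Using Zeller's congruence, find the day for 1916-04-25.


Zeller's congruence:
q=25, m=4, k=16, j=19
h = (25 + ⌊13×5/5⌋ + 16 + ⌊16/4⌋ + ⌊19/4⌋ - 2×19) mod 7
= (25 + 13 + 16 + 4 + 4 - 38) mod 7
= 24 mod 7 = 3
h=3 → Tuesday

Tuesday


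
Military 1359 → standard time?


1:59 PM

Hour: 13
13 - 12 = 1 → PM


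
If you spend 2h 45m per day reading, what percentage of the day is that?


Time: 165 minutes
Day: 1440 minutes
Percentage = (165/1440) × 100 ≈ 11.5%

11.5%


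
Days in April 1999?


Month: April (month 4)
April has 30 days

30 days


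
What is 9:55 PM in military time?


Input: 9:55 PM
PM: 9 + 12 = 21

21:55


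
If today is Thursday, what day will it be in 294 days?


Thursday

Start: Thursday (index 3)
(3 + 294) mod 7
= 297 mod 7
= 3
Index 3 → Thursday


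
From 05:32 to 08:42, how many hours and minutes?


3h 10m

End time in minutes: 8×60 + 42 = 522
Start time in minutes: 5×60 + 32 = 332
Difference = 522 - 332 = 190 minutes
= 3 hours 10 minutes


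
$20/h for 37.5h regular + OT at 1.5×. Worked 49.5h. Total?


$1110.00

Regular: 37.5h × $20 = $750.00
Overtime: 49.5 - 37.5 = 12.0h
OT pay: 12.0h × $20 × 1.5 = $360.00
Total = $750.00 + $360.00 = $1110.00


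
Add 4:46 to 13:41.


Start: 821 minutes from midnight
Add: 286 minutes
Total: 1107 minutes
Hours: 1107 ÷ 60 = 18 remainder 27

18:27


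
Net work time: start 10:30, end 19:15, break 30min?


8h 15m (495 minutes)

Total time = (19×60+15) - (10×60+30)
= 1155 - 630 = 525 min
Minus break: 525 - 30 = 495 min
= 8h 15m


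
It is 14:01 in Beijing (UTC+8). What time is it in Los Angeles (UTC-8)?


22:01 (previous day)

Time difference = UTC-8 - UTC+8 = -16 hours
New hour = (14 -16) mod 24
= -2 mod 24 = 22
Minutes unchanged → 22:01; -2 < 0 → previous day


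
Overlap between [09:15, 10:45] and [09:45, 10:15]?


Meeting A: 555-645 (in minutes from midnight)
Meeting B: 585-615
Overlap start = max(555, 585) = 585
Overlap end = min(645, 615) = 615
Overlap = max(0, 615 - 585) = 30 min

30 minutes


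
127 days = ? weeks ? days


Weeks: 127 ÷ 7 = 18 remainder 1

18 weeks 1 days


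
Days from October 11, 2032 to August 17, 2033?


From October 11, 2032 to August 17, 2033
Rest of October 2032: 31 - 11 = 20
Full months: November 30, December 31, January 31, February 2033 28, March 31, April 30, May 31, June 30, July 31
Days into August 2033: 17
Total = 20 + 30 + 31 + 31 + 28 + 31 + 30 + 31 + 30 + 31 + 17 = 310 days

310 days


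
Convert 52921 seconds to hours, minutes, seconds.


Hours: 52921 ÷ 3600 = 14 remainder 2521
Minutes: 2521 ÷ 60 = 42 remainder 1
Seconds: 1

14h 42m 1s


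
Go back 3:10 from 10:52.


07:42

Start: 652 minutes from midnight
Subtract: 190 minutes
Remaining: 652 - 190 = 462
Hours: 7, Minutes: 42
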